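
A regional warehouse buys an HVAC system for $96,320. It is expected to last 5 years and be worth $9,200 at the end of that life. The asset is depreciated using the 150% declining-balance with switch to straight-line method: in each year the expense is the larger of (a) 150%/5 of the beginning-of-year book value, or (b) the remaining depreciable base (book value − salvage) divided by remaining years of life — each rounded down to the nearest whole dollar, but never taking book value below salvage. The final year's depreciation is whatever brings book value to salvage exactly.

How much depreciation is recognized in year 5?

Depreciable base = $96,320 − $9,200 = $87,120.
Year 1: DB = ⌊$96,320 × 150%/5⌋ = $28,896; SL = ⌊$87,120/5⌋ = $17,424 → take DB $28,896. Book value $67,424.
Year 2: DB = ⌊$67,424 × 150%/5⌋ = $20,227; SL = ⌊$58,224/4⌋ = $14,556 → take DB $20,227. Book value $47,197.
Year 3: DB = ⌊$47,197 × 150%/5⌋ = $14,159; SL = ⌊$37,997/3⌋ = $12,665 → take DB $14,159. Book value $33,038.
Year 4: DB = ⌊$33,038 × 150%/5⌋ = $9,911; SL = ⌊$23,838/2⌋ = $11,919 → take SL $11,919. Book value $21,119.
Year 5 (final): $21,119 − $9,200 = $11,919. Book value $9,200.

$11,919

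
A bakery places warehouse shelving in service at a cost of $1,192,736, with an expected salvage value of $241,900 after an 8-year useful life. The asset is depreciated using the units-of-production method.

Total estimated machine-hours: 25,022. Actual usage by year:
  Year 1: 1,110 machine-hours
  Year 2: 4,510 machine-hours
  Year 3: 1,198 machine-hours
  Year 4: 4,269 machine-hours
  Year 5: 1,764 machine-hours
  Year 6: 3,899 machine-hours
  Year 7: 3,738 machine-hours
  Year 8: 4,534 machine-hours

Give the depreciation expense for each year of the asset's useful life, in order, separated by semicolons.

Depreciable base = $1,192,736 − $241,900 = $950,836.
Rate = $950,836 / 25,022 machine-hours = $38 per machine-hour.
Year 1: 1,110 × $38 = $42,180. Book value $1,150,556.
Year 2: 4,510 × $38 = $171,380. Book value $979,176.
Year 3: 1,198 × $38 = $45,524. Book value $933,652.
Year 4: 4,269 × $38 = $162,222. Book value $771,430.
Year 5: 1,764 × $38 = $67,032. Book value $704,398.
Year 6: 3,899 × $38 = $148,162. Book value $556,236.
Year 7: 3,738 × $38 = $142,044. Book value $414,192.
Year 8: 4,534 × $38 = $172,292. Book value $241,900.

$42,180; $171,380; $45,524; $162,222; $67,032; $148,162; $142,044; $172,292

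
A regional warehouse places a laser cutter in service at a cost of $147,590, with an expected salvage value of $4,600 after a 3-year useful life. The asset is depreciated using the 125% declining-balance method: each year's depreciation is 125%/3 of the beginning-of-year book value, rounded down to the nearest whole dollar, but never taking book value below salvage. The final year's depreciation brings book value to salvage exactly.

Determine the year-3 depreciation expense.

Depreciable base = $147,590 − $4,600 = $142,990.
Year 1: ⌊$147,590 × 125%/3⌋ = $61,495. Book value $86,095.
Year 2: ⌊$86,095 × 125%/3⌋ = $35,872. Book value $50,223.
Year 3 (final): $50,223 − $4,600 = $45,623. Book value $4,600.

$45,623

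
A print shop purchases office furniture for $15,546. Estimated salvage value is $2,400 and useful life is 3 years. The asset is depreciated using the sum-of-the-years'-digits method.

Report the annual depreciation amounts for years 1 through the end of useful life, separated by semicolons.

$6,573; $4,382; $2,191

Depreciable base = $15,546 − $2,400 = $13,146.
Sum of the years' digits = 3+2+1 = 6.
Year 1: $13,146 × 3/6 = $6,573. Book value $8,973.
Year 2: $13,146 × 2/6 = $4,382. Book value $4,591.
Year 3: $13,146 × 1/6 = $2,191. Book value $2,400.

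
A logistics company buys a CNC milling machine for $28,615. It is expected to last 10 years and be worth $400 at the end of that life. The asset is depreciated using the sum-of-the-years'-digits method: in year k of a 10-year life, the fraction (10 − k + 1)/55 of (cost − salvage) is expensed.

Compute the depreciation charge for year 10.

$513

Depreciable base = $28,615 − $400 = $28,215.
Sum of the years' digits = 10+9+8+7+6+5+4+3+2+1 = 55.
Year 1: $28,215 × 10/55 = $5,130. Book value $23,485.
Year 2: $28,215 × 9/55 = $4,617. Book value $18,868.
Year 3: $28,215 × 8/55 = $4,104. Book value $14,764.
Year 4: $28,215 × 7/55 = $3,591. Book value $11,173.
Year 5: $28,215 × 6/55 = $3,078. Book value $8,095.
Year 6: $28,215 × 5/55 = $2,565. Book value $5,530.
Year 7: $28,215 × 4/55 = $2,052. Book value $3,478.
Year 8: $28,215 × 3/55 = $1,539. Book value $1,939.
Year 9: $28,215 × 2/55 = $1,026. Book value $913.
Year 10: $28,215 × 1/55 = $513. Book value $400.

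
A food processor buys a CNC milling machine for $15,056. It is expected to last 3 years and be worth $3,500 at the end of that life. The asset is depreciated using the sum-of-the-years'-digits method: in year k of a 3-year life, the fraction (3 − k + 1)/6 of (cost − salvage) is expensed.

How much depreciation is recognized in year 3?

Depreciable base = $15,056 − $3,500 = $11,556.
Sum of the years' digits = 3+2+1 = 6.
Year 1: $11,556 × 3/6 = $5,778. Book value $9,278.
Year 2: $11,556 × 2/6 = $3,852. Book value $5,426.
Year 3: $11,556 × 1/6 = $1,926. Book value $3,500.

$1,926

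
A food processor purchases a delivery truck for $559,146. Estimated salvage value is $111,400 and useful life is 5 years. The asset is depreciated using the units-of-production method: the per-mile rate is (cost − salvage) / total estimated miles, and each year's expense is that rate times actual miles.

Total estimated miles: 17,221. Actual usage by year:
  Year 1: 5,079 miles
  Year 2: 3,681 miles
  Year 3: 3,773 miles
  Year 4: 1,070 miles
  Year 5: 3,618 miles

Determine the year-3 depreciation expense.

Depreciable base = $559,146 − $111,400 = $447,746.
Rate = $447,746 / 17,221 miles = $26 per mile.
Year 1: 5,079 × $26 = $132,054. Book value $427,092.
Year 2: 3,681 × $26 = $95,706. Book value $331,386.
Year 3: 3,773 × $26 = $98,098. Book value $233,288.

$98,098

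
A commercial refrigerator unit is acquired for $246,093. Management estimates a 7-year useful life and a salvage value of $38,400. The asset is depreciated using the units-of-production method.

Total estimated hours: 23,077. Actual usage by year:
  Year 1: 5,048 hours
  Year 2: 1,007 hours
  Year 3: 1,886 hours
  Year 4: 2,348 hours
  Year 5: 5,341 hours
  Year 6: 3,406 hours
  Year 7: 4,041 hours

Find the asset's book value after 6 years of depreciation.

$74,769

Depreciable base = $246,093 − $38,400 = $207,693.
Rate = $207,693 / 23,077 hours = $9 per hour.
Year 1: 5,048 × $9 = $45,432. Book value $200,661.
Year 2: 1,007 × $9 = $9,063. Book value $191,598.
Year 3: 1,886 × $9 = $16,974. Book value $174,624.
Year 4: 2,348 × $9 = $21,132. Book value $153,492.
Year 5: 5,341 × $9 = $48,069. Book value $105,423.
Year 6: 3,406 × $9 = $30,654. Book value $74,769.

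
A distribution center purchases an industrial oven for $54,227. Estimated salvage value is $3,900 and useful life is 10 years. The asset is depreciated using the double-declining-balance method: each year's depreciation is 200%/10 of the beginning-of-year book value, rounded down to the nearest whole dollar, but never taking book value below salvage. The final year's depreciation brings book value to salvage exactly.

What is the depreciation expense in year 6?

Depreciable base = $54,227 − $3,900 = $50,327.
Year 1: ⌊$54,227 × 200%/10⌋ = $10,845. Book value $43,382.
Year 2: ⌊$43,382 × 200%/10⌋ = $8,676. Book value $34,706.
Year 3: ⌊$34,706 × 200%/10⌋ = $6,941. Book value $27,765.
Year 4: ⌊$27,765 × 200%/10⌋ = $5,553. Book value $22,212.
Year 5: ⌊$22,212 × 200%/10⌋ = $4,442. Book value $17,770.
Year 6: ⌊$17,770 × 200%/10⌋ = $3,554. Book value $14,216.

$3,554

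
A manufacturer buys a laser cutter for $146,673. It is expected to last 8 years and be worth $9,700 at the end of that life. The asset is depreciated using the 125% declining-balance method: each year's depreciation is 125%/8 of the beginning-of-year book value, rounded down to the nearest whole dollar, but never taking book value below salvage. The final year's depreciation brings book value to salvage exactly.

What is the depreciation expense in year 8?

Depreciable base = $146,673 − $9,700 = $136,973.
Year 1: ⌊$146,673 × 125%/8⌋ = $22,917. Book value $123,756.
Year 2: ⌊$123,756 × 125%/8⌋ = $19,336. Book value $104,420.
Year 3: ⌊$104,420 × 125%/8⌋ = $16,315. Book value $88,105.
Year 4: ⌊$88,105 × 125%/8⌋ = $13,766. Book value $74,339.
Year 5: ⌊$74,339 × 125%/8⌋ = $11,615. Book value $62,724.
Year 6: ⌊$62,724 × 125%/8⌋ = $9,800. Book value $52,924.
Year 7: ⌊$52,924 × 125%/8⌋ = $8,269. Book value $44,655.
Year 8 (final): $44,655 − $9,700 = $34,955. Book value $9,700.

$34,955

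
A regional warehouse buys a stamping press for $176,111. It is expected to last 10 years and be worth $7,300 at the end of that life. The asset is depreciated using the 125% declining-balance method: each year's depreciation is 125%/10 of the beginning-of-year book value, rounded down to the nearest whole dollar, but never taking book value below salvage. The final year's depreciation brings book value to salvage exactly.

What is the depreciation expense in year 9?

Depreciable base = $176,111 − $7,300 = $168,811.
Year 1: ⌊$176,111 × 125%/10⌋ = $22,013. Book value $154,098.
Year 2: ⌊$154,098 × 125%/10⌋ = $19,262. Book value $134,836.
Year 3: ⌊$134,836 × 125%/10⌋ = $16,854. Book value $117,982.
Year 4: ⌊$117,982 × 125%/10⌋ = $14,747. Book value $103,235.
Year 5: ⌊$103,235 × 125%/10⌋ = $12,904. Book value $90,331.
Year 6: ⌊$90,331 × 125%/10⌋ = $11,291. Book value $79,040.
Year 7: ⌊$79,040 × 125%/10⌋ = $9,880. Book value $69,160.
Year 8: ⌊$69,160 × 125%/10⌋ = $8,645. Book value $60,515.
Year 9: ⌊$60,515 × 125%/10⌋ = $7,564. Book value $52,951.

$7,564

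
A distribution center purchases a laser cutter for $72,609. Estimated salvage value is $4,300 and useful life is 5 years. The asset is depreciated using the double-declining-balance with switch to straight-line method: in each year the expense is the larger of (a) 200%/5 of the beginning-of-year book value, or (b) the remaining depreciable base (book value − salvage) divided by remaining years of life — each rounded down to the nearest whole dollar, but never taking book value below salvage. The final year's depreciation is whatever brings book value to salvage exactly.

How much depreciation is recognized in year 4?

$6,273

Depreciable base = $72,609 − $4,300 = $68,309.
Year 1: DB = ⌊$72,609 × 200%/5⌋ = $29,043; SL = ⌊$68,309/5⌋ = $13,661 → take DB $29,043. Book value $43,566.
Year 2: DB = ⌊$43,566 × 200%/5⌋ = $17,426; SL = ⌊$39,266/4⌋ = $9,816 → take DB $17,426. Book value $26,140.
Year 3: DB = ⌊$26,140 × 200%/5⌋ = $10,456; SL = ⌊$21,840/3⌋ = $7,280 → take DB $10,456. Book value $15,684.
Year 4: DB = ⌊$15,684 × 200%/5⌋ = $6,273; SL = ⌊$11,384/2⌋ = $5,692 → take DB $6,273. Book value $9,411.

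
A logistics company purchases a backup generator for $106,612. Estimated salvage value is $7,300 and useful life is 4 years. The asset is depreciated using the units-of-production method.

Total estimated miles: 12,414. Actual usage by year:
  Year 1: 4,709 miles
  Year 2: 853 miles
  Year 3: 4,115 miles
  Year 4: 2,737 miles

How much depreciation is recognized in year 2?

$6,824

Depreciable base = $106,612 − $7,300 = $99,312.
Rate = $99,312 / 12,414 miles = $8 per mile.
Year 1: 4,709 × $8 = $37,672. Book value $68,940.
Year 2: 853 × $8 = $6,824. Book value $62,116.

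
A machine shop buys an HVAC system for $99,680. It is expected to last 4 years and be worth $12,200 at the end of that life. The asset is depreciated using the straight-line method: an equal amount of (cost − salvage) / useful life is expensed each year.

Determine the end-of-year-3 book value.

Depreciable base = $99,680 − $12,200 = $87,480.
Annual expense = $87,480 / 4 = $21,870.
End of year 1: book value $77,810.
End of year 2: book value $55,940.
End of year 3: book value $34,070.

$34,070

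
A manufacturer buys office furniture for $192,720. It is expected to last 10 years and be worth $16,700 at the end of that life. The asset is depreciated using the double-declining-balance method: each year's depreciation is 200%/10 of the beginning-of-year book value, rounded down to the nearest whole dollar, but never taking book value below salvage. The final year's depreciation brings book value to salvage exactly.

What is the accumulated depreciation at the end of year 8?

$160,385

Depreciable base = $192,720 − $16,700 = $176,020.
Year 1: ⌊$192,720 × 200%/10⌋ = $38,544. Book value $154,176.
Year 2: ⌊$154,176 × 200%/10⌋ = $30,835. Book value $123,341.
Year 3: ⌊$123,341 × 200%/10⌋ = $24,668. Book value $98,673.
Year 4: ⌊$98,673 × 200%/10⌋ = $19,734. Book value $78,939.
Year 5: ⌊$78,939 × 200%/10⌋ = $15,787. Book value $63,152.
Year 6: ⌊$63,152 × 200%/10⌋ = $12,630. Book value $50,522.
Year 7: ⌊$50,522 × 200%/10⌋ = $10,104. Book value $40,418.
Year 8: ⌊$40,418 × 200%/10⌋ = $8,083. Book value $32,335.
Accumulated through year 8 = $192,720 − $32,335 = $160,385.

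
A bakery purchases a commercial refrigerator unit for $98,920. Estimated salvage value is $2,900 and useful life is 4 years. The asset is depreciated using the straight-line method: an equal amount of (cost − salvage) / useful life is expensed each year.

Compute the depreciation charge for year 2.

$24,005

Depreciable base = $98,920 − $2,900 = $96,020.
Annual expense = $96,020 / 4 = $24,005.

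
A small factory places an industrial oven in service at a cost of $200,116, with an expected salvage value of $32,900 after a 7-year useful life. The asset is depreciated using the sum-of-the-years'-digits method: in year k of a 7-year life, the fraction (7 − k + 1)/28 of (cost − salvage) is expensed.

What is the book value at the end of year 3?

$92,620

Depreciable base = $200,116 − $32,900 = $167,216.
Sum of the years' digits = 7+6+5+4+3+2+1 = 28.
Year 1: $167,216 × 7/28 = $41,804. Book value $158,312.
Year 2: $167,216 × 6/28 = $35,832. Book value $122,480.
Year 3: $167,216 × 5/28 = $29,860. Book value $92,620.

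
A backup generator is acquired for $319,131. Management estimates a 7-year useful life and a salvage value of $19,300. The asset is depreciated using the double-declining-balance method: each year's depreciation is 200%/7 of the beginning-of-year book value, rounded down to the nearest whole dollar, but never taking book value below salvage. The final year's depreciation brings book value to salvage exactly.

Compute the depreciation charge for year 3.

Depreciable base = $319,131 − $19,300 = $299,831.
Year 1: ⌊$319,131 × 200%/7⌋ = $91,180. Book value $227,951.
Year 2: ⌊$227,951 × 200%/7⌋ = $65,128. Book value $162,823.
Year 3: ⌊$162,823 × 200%/7⌋ = $46,520. Book value $116,303.

$46,520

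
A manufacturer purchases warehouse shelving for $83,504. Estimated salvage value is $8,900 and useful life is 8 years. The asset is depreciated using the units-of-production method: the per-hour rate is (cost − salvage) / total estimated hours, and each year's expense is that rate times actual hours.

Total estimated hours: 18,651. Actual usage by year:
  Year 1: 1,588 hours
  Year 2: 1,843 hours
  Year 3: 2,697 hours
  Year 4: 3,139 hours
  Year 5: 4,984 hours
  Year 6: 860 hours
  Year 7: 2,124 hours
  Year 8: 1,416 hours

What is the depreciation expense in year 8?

$5,664

Depreciable base = $83,504 − $8,900 = $74,604.
Rate = $74,604 / 18,651 hours = $4 per hour.
Year 1: 1,588 × $4 = $6,352. Book value $77,152.
Year 2: 1,843 × $4 = $7,372. Book value $69,780.
Year 3: 2,697 × $4 = $10,788. Book value $58,992.
Year 4: 3,139 × $4 = $12,556. Book value $46,436.
Year 5: 4,984 × $4 = $19,936. Book value $26,500.
Year 6: 860 × $4 = $3,440. Book value $23,060.
Year 7: 2,124 × $4 = $8,496. Book value $14,564.
Year 8: 1,416 × $4 = $5,664. Book value $8,900.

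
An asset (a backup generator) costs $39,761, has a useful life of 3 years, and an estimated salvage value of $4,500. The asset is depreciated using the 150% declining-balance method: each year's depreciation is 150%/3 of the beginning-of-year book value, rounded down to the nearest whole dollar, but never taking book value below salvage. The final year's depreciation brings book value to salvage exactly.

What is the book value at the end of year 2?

$9,941

Depreciable base = $39,761 − $4,500 = $35,261.
Year 1: ⌊$39,761 × 150%/3⌋ = $19,880. Book value $19,881.
Year 2: ⌊$19,881 × 150%/3⌋ = $9,940. Book value $9,941.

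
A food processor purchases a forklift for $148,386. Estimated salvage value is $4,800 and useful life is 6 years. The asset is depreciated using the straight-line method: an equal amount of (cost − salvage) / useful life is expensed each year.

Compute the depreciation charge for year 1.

$23,931

Depreciable base = $148,386 − $4,800 = $143,586.
Annual expense = $143,586 / 6 = $23,931.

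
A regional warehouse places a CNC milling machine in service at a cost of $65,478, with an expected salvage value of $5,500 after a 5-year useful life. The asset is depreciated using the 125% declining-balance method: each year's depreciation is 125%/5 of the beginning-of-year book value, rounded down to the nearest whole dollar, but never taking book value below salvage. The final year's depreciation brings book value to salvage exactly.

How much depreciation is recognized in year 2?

Depreciable base = $65,478 − $5,500 = $59,978.
Year 1: ⌊$65,478 × 125%/5⌋ = $16,369. Book value $49,109.
Year 2: ⌊$49,109 × 125%/5⌋ = $12,277. Book value $36,832.

$12,277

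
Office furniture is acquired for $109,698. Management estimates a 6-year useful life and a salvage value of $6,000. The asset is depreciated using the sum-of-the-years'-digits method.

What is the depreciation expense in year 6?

$4,938

Depreciable base = $109,698 − $6,000 = $103,698.
Sum of the years' digits = 6+5+4+3+2+1 = 21.
Year 1: $103,698 × 6/21 = $29,628. Book value $80,070.
Year 2: $103,698 × 5/21 = $24,690. Book value $55,380.
Year 3: $103,698 × 4/21 = $19,752. Book value $35,628.
Year 4: $103,698 × 3/21 = $14,814. Book value $20,814.
Year 5: $103,698 × 2/21 = $9,876. Book value $10,938.
Year 6: $103,698 × 1/21 = $4,938. Book value $6,000.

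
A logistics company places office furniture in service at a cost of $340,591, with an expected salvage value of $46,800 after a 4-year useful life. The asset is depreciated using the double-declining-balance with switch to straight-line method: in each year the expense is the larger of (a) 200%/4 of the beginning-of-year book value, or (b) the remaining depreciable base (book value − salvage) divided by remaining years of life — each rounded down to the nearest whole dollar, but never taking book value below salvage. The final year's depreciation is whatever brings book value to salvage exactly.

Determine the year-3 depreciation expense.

$38,348

Depreciable base = $340,591 − $46,800 = $293,791.
Year 1: DB = ⌊$340,591 × 200%/4⌋ = $170,295; SL = ⌊$293,791/4⌋ = $73,447 → take DB $170,295. Book value $170,296.
Year 2: DB = ⌊$170,296 × 200%/4⌋ = $85,148; SL = ⌊$123,496/3⌋ = $41,165 → take DB $85,148. Book value $85,148.
Year 3: DB = ⌊$85,148 × 200%/4⌋ = $42,574; SL = ⌊$38,348/2⌋ = $19,174 → take DB $42,574, capped at $38,348. Book value $46,800.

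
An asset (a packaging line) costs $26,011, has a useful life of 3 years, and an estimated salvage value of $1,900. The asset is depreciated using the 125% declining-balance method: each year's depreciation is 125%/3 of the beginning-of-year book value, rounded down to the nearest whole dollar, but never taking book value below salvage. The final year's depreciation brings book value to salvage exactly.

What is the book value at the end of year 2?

$8,852

Depreciable base = $26,011 − $1,900 = $24,111.
Year 1: ⌊$26,011 × 125%/3⌋ = $10,837. Book value $15,174.
Year 2: ⌊$15,174 × 125%/3⌋ = $6,322. Book value $8,852.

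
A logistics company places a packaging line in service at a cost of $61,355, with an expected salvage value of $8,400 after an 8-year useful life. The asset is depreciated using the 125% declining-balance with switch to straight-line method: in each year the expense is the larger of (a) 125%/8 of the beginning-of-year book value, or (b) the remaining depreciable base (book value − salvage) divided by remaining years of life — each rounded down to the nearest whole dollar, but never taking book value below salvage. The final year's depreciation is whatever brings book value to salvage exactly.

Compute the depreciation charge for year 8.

Depreciable base = $61,355 − $8,400 = $52,955.
Year 1: DB = ⌊$61,355 × 125%/8⌋ = $9,586; SL = ⌊$52,955/8⌋ = $6,619 → take DB $9,586. Book value $51,769.
Year 2: DB = ⌊$51,769 × 125%/8⌋ = $8,088; SL = ⌊$43,369/7⌋ = $6,195 → take DB $8,088. Book value $43,681.
Year 3: DB = ⌊$43,681 × 125%/8⌋ = $6,825; SL = ⌊$35,281/6⌋ = $5,880 → take DB $6,825. Book value $36,856.
Year 4: DB = ⌊$36,856 × 125%/8⌋ = $5,758; SL = ⌊$28,456/5⌋ = $5,691 → take DB $5,758. Book value $31,098.
Year 5: DB = ⌊$31,098 × 125%/8⌋ = $4,859; SL = ⌊$22,698/4⌋ = $5,674 → take SL $5,674. Book value $25,424.
Year 6: DB = ⌊$25,424 × 125%/8⌋ = $3,972; SL = ⌊$17,024/3⌋ = $5,674 → take SL $5,674. Book value $19,750.
Year 7: DB = ⌊$19,750 × 125%/8⌋ = $3,085; SL = ⌊$11,350/2⌋ = $5,675 → take SL $5,675. Book value $14,075.
Year 8 (final): $14,075 − $8,400 = $5,675. Book value $8,400.

$5,675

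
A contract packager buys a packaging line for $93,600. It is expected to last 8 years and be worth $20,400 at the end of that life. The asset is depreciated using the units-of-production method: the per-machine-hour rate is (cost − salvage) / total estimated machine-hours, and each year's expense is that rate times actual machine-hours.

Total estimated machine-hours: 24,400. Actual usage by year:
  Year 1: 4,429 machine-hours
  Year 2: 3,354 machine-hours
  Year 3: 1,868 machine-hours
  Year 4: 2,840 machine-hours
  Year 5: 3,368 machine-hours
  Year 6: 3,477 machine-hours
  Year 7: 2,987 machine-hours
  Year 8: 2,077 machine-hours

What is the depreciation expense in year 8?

Depreciable base = $93,600 − $20,400 = $73,200.
Rate = $73,200 / 24,400 machine-hours = $3 per machine-hour.
Year 1: 4,429 × $3 = $13,287. Book value $80,313.
Year 2: 3,354 × $3 = $10,062. Book value $70,251.
Year 3: 1,868 × $3 = $5,604. Book value $64,647.
Year 4: 2,840 × $3 = $8,520. Book value $56,127.
Year 5: 3,368 × $3 = $10,104. Book value $46,023.
Year 6: 3,477 × $3 = $10,431. Book value $35,592.
Year 7: 2,987 × $3 = $8,961. Book value $26,631.
Year 8: 2,077 × $3 = $6,231. Book value $20,400.

$6,231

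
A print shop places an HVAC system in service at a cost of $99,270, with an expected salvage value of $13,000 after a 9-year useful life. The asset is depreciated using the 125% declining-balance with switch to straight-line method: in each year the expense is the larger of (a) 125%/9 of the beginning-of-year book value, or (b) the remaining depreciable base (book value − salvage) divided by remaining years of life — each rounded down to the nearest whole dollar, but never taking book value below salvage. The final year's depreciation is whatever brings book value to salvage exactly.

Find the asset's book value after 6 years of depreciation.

Depreciable base = $99,270 − $13,000 = $86,270.
Year 1: DB = ⌊$99,270 × 125%/9⌋ = $13,787; SL = ⌊$86,270/9⌋ = $9,585 → take DB $13,787. Book value $85,483.
Year 2: DB = ⌊$85,483 × 125%/9⌋ = $11,872; SL = ⌊$72,483/8⌋ = $9,060 → take DB $11,872. Book value $73,611.
Year 3: DB = ⌊$73,611 × 125%/9⌋ = $10,223; SL = ⌊$60,611/7⌋ = $8,658 → take DB $10,223. Book value $63,388.
Year 4: DB = ⌊$63,388 × 125%/9⌋ = $8,803; SL = ⌊$50,388/6⌋ = $8,398 → take DB $8,803. Book value $54,585.
Year 5: DB = ⌊$54,585 × 125%/9⌋ = $7,581; SL = ⌊$41,585/5⌋ = $8,317 → take SL $8,317. Book value $46,268.
Year 6: DB = ⌊$46,268 × 125%/9⌋ = $6,426; SL = ⌊$33,268/4⌋ = $8,317 → take SL $8,317. Book value $37,951.

$37,951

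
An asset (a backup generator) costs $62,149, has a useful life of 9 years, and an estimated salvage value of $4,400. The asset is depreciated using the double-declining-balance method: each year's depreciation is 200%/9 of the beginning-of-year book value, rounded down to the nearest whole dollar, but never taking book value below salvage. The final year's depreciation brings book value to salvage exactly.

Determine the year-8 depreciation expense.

$2,378

Depreciable base = $62,149 − $4,400 = $57,749.
Year 1: ⌊$62,149 × 200%/9⌋ = $13,810. Book value $48,339.
Year 2: ⌊$48,339 × 200%/9⌋ = $10,742. Book value $37,597.
Year 3: ⌊$37,597 × 200%/9⌋ = $8,354. Book value $29,243.
Year 4: ⌊$29,243 × 200%/9⌋ = $6,498. Book value $22,745.
Year 5: ⌊$22,745 × 200%/9⌋ = $5,054. Book value $17,691.
Year 6: ⌊$17,691 × 200%/9⌋ = $3,931. Book value $13,760.
Year 7: ⌊$13,760 × 200%/9⌋ = $3,057. Book value $10,703.
Year 8: ⌊$10,703 × 200%/9⌋ = $2,378. Book value $8,325.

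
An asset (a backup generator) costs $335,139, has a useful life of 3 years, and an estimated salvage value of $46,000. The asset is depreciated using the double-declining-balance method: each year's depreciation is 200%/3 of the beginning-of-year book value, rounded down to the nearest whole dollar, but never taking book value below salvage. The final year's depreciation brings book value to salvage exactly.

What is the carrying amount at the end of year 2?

$46,000

Depreciable base = $335,139 − $46,000 = $289,139.
Year 1: ⌊$335,139 × 200%/3⌋ = $223,426. Book value $111,713.
Year 2: ⌊$111,713 × 200%/3⌋ = $74,475, capped at $65,713. Book value $46,000.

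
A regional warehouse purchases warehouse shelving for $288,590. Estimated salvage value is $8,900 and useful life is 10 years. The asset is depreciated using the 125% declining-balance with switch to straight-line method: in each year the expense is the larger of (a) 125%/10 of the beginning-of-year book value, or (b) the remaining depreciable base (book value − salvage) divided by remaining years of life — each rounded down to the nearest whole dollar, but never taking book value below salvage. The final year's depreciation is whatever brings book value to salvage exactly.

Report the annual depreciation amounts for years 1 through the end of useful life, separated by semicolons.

$36,073; $31,564; $27,619; $26,347; $26,347; $26,348; $26,348; $26,348; $26,348; $26,348

Depreciable base = $288,590 − $8,900 = $279,690.
Year 1: DB = ⌊$288,590 × 125%/10⌋ = $36,073; SL = ⌊$279,690/10⌋ = $27,969 → take DB $36,073. Book value $252,517.
Year 2: DB = ⌊$252,517 × 125%/10⌋ = $31,564; SL = ⌊$243,617/9⌋ = $27,068 → take DB $31,564. Book value $220,953.
Year 3: DB = ⌊$220,953 × 125%/10⌋ = $27,619; SL = ⌊$212,053/8⌋ = $26,506 → take DB $27,619. Book value $193,334.
Year 4: DB = ⌊$193,334 × 125%/10⌋ = $24,166; SL = ⌊$184,434/7⌋ = $26,347 → take SL $26,347. Book value $166,987.
Year 5: DB = ⌊$166,987 × 125%/10⌋ = $20,873; SL = ⌊$158,087/6⌋ = $26,347 → take SL $26,347. Book value $140,640.
Year 6: DB = ⌊$140,640 × 125%/10⌋ = $17,580; SL = ⌊$131,740/5⌋ = $26,348 → take SL $26,348. Book value $114,292.
Year 7: DB = ⌊$114,292 × 125%/10⌋ = $14,286; SL = ⌊$105,392/4⌋ = $26,348 → take SL $26,348. Book value $87,944.
Year 8: DB = ⌊$87,944 × 125%/10⌋ = $10,993; SL = ⌊$79,044/3⌋ = $26,348 → take SL $26,348. Book value $61,596.
Year 9: DB = ⌊$61,596 × 125%/10⌋ = $7,699; SL = ⌊$52,696/2⌋ = $26,348 → take SL $26,348. Book value $35,248.
Year 10 (final): $35,248 − $8,900 = $26,348. Book value $8,900.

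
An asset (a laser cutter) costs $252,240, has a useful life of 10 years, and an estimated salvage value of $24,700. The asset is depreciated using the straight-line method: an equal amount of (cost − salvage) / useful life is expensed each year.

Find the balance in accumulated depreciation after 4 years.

$91,016

Depreciable base = $252,240 − $24,700 = $227,540.
Annual expense = $227,540 / 10 = $22,754.
End of year 1: book value $229,486.
End of year 2: book value $206,732.
End of year 3: book value $183,978.
End of year 4: book value $161,224.
Accumulated through year 4 = $252,240 − $161,224 = $91,016.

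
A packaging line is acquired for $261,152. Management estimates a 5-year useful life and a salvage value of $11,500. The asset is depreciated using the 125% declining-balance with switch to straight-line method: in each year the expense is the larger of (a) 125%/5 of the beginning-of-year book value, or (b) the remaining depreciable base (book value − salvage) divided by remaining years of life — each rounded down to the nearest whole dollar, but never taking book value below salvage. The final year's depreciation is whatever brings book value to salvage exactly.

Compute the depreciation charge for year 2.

$48,966

Depreciable base = $261,152 − $11,500 = $249,652.
Year 1: DB = ⌊$261,152 × 125%/5⌋ = $65,288; SL = ⌊$249,652/5⌋ = $49,930 → take DB $65,288. Book value $195,864.
Year 2: DB = ⌊$195,864 × 125%/5⌋ = $48,966; SL = ⌊$184,364/4⌋ = $46,091 → take DB $48,966. Book value $146,898.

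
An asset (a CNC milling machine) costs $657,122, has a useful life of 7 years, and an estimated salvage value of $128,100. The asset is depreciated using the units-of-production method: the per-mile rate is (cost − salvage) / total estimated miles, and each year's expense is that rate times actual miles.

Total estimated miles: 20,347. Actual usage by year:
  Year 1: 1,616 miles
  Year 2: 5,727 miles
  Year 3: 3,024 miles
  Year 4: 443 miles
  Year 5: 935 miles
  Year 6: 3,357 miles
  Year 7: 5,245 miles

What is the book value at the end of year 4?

Depreciable base = $657,122 − $128,100 = $529,022.
Rate = $529,022 / 20,347 miles = $26 per mile.
Year 1: 1,616 × $26 = $42,016. Book value $615,106.
Year 2: 5,727 × $26 = $148,902. Book value $466,204.
Year 3: 3,024 × $26 = $78,624. Book value $387,580.
Year 4: 443 × $26 = $11,518. Book value $376,062.

$376,062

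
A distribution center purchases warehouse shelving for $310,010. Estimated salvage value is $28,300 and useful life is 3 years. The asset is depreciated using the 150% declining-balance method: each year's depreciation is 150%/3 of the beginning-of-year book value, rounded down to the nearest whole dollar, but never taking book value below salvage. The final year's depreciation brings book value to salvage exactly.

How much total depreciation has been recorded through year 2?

Depreciable base = $310,010 − $28,300 = $281,710.
Year 1: ⌊$310,010 × 150%/3⌋ = $155,005. Book value $155,005.
Year 2: ⌊$155,005 × 150%/3⌋ = $77,502. Book value $77,503.
Accumulated through year 2 = $310,010 − $77,503 = $232,507.

$232,507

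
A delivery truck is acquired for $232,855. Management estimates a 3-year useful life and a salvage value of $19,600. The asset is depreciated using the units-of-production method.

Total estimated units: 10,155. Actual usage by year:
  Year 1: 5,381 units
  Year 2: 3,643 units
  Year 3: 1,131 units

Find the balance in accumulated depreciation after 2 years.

Depreciable base = $232,855 − $19,600 = $213,255.
Rate = $213,255 / 10,155 units = $21 per unit.
Year 1: 5,381 × $21 = $113,001. Book value $119,854.
Year 2: 3,643 × $21 = $76,503. Book value $43,351.
Accumulated through year 2 = $232,855 − $43,351 = $189,504.

$189,504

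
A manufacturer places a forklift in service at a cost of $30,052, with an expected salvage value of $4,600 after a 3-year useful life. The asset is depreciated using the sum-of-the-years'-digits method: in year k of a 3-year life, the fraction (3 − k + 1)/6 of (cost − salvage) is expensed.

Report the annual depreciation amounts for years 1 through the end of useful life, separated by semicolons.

$12,726; $8,484; $4,242

Depreciable base = $30,052 − $4,600 = $25,452.
Sum of the years' digits = 3+2+1 = 6.
Year 1: $25,452 × 3/6 = $12,726. Book value $17,326.
Year 2: $25,452 × 2/6 = $8,484. Book value $8,842.
Year 3: $25,452 × 1/6 = $4,242. Book value $4,600.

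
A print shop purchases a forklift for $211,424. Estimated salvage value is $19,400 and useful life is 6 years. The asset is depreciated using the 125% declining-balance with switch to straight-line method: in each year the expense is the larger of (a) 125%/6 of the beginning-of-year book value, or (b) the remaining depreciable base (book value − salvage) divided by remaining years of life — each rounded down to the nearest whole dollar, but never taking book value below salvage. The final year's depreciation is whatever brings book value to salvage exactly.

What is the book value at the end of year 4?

Depreciable base = $211,424 − $19,400 = $192,024.
Year 1: DB = ⌊$211,424 × 125%/6⌋ = $44,046; SL = ⌊$192,024/6⌋ = $32,004 → take DB $44,046. Book value $167,378.
Year 2: DB = ⌊$167,378 × 125%/6⌋ = $34,870; SL = ⌊$147,978/5⌋ = $29,595 → take DB $34,870. Book value $132,508.
Year 3: DB = ⌊$132,508 × 125%/6⌋ = $27,605; SL = ⌊$113,108/4⌋ = $28,277 → take SL $28,277. Book value $104,231.
Year 4: DB = ⌊$104,231 × 125%/6⌋ = $21,714; SL = ⌊$84,831/3⌋ = $28,277 → take SL $28,277. Book value $75,954.

$75,954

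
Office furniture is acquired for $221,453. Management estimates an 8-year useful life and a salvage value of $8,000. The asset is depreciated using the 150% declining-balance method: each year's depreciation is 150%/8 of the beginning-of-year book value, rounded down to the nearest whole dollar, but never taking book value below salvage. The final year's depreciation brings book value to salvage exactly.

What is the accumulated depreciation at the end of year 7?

$169,686

Depreciable base = $221,453 − $8,000 = $213,453.
Year 1: ⌊$221,453 × 150%/8⌋ = $41,522. Book value $179,931.
Year 2: ⌊$179,931 × 150%/8⌋ = $33,737. Book value $146,194.
Year 3: ⌊$146,194 × 150%/8⌋ = $27,411. Book value $118,783.
Year 4: ⌊$118,783 × 150%/8⌋ = $22,271. Book value $96,512.
Year 5: ⌊$96,512 × 150%/8⌋ = $18,096. Book value $78,416.
Year 6: ⌊$78,416 × 150%/8⌋ = $14,703. Book value $63,713.
Year 7: ⌊$63,713 × 150%/8⌋ = $11,946. Book value $51,767.
Accumulated through year 7 = $221,453 − $51,767 = $169,686.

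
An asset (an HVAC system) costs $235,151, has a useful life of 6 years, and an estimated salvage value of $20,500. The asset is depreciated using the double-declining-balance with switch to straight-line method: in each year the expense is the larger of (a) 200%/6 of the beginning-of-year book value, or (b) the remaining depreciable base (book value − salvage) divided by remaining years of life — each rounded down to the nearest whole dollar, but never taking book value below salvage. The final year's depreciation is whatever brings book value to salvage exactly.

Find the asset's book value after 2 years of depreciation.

$104,512

Depreciable base = $235,151 − $20,500 = $214,651.
Year 1: DB = ⌊$235,151 × 200%/6⌋ = $78,383; SL = ⌊$214,651/6⌋ = $35,775 → take DB $78,383. Book value $156,768.
Year 2: DB = ⌊$156,768 × 200%/6⌋ = $52,256; SL = ⌊$136,268/5⌋ = $27,253 → take DB $52,256. Book value $104,512.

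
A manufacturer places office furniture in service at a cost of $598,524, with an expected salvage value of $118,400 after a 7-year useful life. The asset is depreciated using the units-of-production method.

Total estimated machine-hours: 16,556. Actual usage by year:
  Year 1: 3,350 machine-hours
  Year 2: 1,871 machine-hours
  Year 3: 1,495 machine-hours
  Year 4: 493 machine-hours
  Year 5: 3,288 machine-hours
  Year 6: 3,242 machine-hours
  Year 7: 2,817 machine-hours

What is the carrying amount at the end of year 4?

$389,463

Depreciable base = $598,524 − $118,400 = $480,124.
Rate = $480,124 / 16,556 machine-hours = $29 per machine-hour.
Year 1: 3,350 × $29 = $97,150. Book value $501,374.
Year 2: 1,871 × $29 = $54,259. Book value $447,115.
Year 3: 1,495 × $29 = $43,355. Book value $403,760.
Year 4: 493 × $29 = $14,297. Book value $389,463.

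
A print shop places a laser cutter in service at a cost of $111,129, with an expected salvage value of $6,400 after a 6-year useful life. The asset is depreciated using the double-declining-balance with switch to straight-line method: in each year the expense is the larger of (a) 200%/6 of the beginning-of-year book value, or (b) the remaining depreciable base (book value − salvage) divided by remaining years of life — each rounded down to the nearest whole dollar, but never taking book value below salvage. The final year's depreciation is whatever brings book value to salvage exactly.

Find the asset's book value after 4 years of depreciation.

$21,952

Depreciable base = $111,129 − $6,400 = $104,729.
Year 1: DB = ⌊$111,129 × 200%/6⌋ = $37,043; SL = ⌊$104,729/6⌋ = $17,454 → take DB $37,043. Book value $74,086.
Year 2: DB = ⌊$74,086 × 200%/6⌋ = $24,695; SL = ⌊$67,686/5⌋ = $13,537 → take DB $24,695. Book value $49,391.
Year 3: DB = ⌊$49,391 × 200%/6⌋ = $16,463; SL = ⌊$42,991/4⌋ = $10,747 → take DB $16,463. Book value $32,928.
Year 4: DB = ⌊$32,928 × 200%/6⌋ = $10,976; SL = ⌊$26,528/3⌋ = $8,842 → take DB $10,976. Book value $21,952.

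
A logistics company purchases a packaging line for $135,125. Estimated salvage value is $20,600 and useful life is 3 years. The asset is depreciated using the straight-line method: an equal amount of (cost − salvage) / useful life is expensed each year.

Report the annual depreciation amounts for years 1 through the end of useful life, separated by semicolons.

Depreciable base = $135,125 − $20,600 = $114,525.
Annual expense = $114,525 / 3 = $38,175.
End of year 1: book value $96,950.
End of year 2: book value $58,775.
End of year 3: book value $20,600.

$38,175; $38,175; $38,175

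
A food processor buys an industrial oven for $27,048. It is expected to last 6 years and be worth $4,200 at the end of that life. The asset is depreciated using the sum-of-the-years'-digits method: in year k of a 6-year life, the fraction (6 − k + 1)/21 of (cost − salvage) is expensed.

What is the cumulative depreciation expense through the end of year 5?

$21,760

Depreciable base = $27,048 − $4,200 = $22,848.
Sum of the years' digits = 6+5+4+3+2+1 = 21.
Year 1: $22,848 × 6/21 = $6,528. Book value $20,520.
Year 2: $22,848 × 5/21 = $5,440. Book value $15,080.
Year 3: $22,848 × 4/21 = $4,352. Book value $10,728.
Year 4: $22,848 × 3/21 = $3,264. Book value $7,464.
Year 5: $22,848 × 2/21 = $2,176. Book value $5,288.
Accumulated through year 5 = $27,048 − $5,288 = $21,760.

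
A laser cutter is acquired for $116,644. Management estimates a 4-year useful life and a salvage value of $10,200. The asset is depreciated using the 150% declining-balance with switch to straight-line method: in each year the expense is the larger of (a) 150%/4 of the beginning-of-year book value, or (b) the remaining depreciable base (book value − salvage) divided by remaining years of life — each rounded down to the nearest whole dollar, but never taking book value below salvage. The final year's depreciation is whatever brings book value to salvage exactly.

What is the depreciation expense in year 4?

Depreciable base = $116,644 − $10,200 = $106,444.
Year 1: DB = ⌊$116,644 × 150%/4⌋ = $43,741; SL = ⌊$106,444/4⌋ = $26,611 → take DB $43,741. Book value $72,903.
Year 2: DB = ⌊$72,903 × 150%/4⌋ = $27,338; SL = ⌊$62,703/3⌋ = $20,901 → take DB $27,338. Book value $45,565.
Year 3: DB = ⌊$45,565 × 150%/4⌋ = $17,086; SL = ⌊$35,365/2⌋ = $17,682 → take SL $17,682. Book value $27,883.
Year 4 (final): $27,883 − $10,200 = $17,683. Book value $10,200.

$17,683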